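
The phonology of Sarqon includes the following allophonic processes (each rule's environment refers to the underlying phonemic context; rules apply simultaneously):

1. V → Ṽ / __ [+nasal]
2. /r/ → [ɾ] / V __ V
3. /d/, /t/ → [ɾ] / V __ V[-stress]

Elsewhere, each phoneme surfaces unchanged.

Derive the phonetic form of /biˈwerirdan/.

[biˈweɾirdãn]

/b/ (word-initial) is unaffected → [b].
/i/ — between /b/ and /w/; rule 1 does not apply here → [i].
/w/ stays [w].
/e/ (between /w/ and /r/) is in the target of rule 1 but the environment (before a nasal consonant) is not met → [e].
Rule 2 applies to /r/ (between /e/ and /i/: between two vowels) → [ɾ].
/i/ (between /r/ and /r/) fails the environment for rule 1, so it stays [i].
/r/ — between /i/ and /d/; rule 2 does not apply here → [r].
/d/ (between /r/ and /a/) fails the environment for rule 3, so it stays [d].
Rule 1 applies to /a/ (between /d/ and /n/: before a nasal consonant) → [ã].
/n/ (word-final) is unaffected → [n].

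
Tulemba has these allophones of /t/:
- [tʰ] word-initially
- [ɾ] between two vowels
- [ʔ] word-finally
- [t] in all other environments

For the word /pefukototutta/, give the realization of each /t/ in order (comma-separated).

[ɾ], [ɾ], [t], [t]

Occurrence 1 (position 7): between two vowels → [ɾ].
Occurrence 2 (position 9): between two vowels → [ɾ].
Occurrence 3 (position 11): no conditioning environment matches → elsewhere allophone [t].
Occurrence 4 (position 12): no conditioning environment matches → elsewhere allophone [t].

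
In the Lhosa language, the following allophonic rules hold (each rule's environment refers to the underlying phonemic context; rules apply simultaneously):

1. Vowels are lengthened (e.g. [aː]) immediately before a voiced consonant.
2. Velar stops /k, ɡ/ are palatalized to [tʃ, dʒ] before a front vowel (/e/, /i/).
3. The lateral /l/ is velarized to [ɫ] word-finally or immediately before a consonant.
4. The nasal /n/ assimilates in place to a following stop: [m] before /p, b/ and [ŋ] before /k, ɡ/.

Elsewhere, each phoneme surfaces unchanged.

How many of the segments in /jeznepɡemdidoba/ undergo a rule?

5

Segments that undergo a rule: /e/ → [eː] (rule 1); /ɡ/ → [dʒ] (rule 2); /e/ → [eː] (rule 1); /i/ → [iː] (rule 1); /o/ → [oː] (rule 1).
All other segments surface unchanged.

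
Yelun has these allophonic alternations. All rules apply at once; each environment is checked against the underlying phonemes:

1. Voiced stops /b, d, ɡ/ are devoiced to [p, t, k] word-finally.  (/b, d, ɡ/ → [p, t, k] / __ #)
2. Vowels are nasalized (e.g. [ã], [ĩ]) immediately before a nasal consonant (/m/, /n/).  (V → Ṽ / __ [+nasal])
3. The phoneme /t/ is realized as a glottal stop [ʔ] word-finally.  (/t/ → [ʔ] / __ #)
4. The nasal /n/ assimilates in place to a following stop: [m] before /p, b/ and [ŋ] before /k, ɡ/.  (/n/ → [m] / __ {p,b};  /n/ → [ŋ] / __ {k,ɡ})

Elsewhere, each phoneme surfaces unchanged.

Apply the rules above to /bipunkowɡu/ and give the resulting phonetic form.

[bipũŋkowɡu]

/b/ (word-initial) is in the target of rule 1 but the environment (word-finally) is not met → [b].
/i/ (between /b/ and /p/) fails the environment for rule 2, so it stays [i].
/p/ — not in any rule's target class → [p].
/u/ — between /p/ and /n/, before a nasal consonant — surfaces as [ũ] (rule 2).
/n/ meets the environment for rule 4 (before a labial or velar stop) → [ŋ].
/k/ stays [k].
/o/ (between /k/ and /w/) is in the target of rule 2 but the environment (before a nasal consonant) is not met → [o].
/w/ (between /o/ and /ɡ/) is unaffected → [w].
/ɡ/ (between /w/ and /u/) fails the environment for rule 1, so it stays [ɡ].
/u/ (word-final): rule 2 targets it, but not before a nasal consonant → unchanged [u].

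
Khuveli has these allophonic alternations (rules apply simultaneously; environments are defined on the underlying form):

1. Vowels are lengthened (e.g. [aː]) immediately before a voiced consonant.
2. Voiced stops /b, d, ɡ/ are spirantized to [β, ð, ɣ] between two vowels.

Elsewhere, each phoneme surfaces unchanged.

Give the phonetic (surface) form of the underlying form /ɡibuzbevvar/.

/ɡ/ (word-initial) is in the target of rule 2 but the environment (between two vowels) is not met → [ɡ].
/i/ (between /ɡ/ and /b/): before a voiced consonant, so rule 1 applies → [iː].
/b/ (between /i/ and /u/) occurs between two vowels → [β] by rule 2.
/u/ (between /b/ and /z/): before a voiced consonant, so rule 1 applies → [uː].
/z/ (between /u/ and /b/) is unaffected → [z].
/b/ (between /z/ and /e/): rule 2 targets it, but not between two vowels → unchanged [b].
Rule 1 applies to /e/ (between /b/ and /v/: before a voiced consonant) → [eː].
/v/ stays [v].
/v/ — not in any rule's target class → [v].
/a/ meets the environment for rule 1 (before a voiced consonant) → [aː].
/r/ — not in any rule's target class → [r].

[ɡiːβuːzbeːvvaːr]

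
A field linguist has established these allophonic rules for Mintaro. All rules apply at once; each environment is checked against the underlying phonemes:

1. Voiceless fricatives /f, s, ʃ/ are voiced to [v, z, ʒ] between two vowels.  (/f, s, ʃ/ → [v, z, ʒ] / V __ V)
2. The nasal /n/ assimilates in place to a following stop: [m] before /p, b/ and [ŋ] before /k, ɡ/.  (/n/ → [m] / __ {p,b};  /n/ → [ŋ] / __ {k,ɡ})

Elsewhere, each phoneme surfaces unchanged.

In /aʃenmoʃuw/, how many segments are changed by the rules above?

2

Segments that undergo a rule: /ʃ/ → [ʒ] (rule 1); /ʃ/ → [ʒ] (rule 1).
All other segments surface unchanged.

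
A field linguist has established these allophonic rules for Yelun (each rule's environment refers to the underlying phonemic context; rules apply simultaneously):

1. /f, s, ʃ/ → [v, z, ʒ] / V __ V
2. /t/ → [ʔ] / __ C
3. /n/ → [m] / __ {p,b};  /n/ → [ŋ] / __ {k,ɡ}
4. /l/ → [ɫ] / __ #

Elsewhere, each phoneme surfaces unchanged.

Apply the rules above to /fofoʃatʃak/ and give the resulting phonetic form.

[fovoʒaʔʃak]

/f/ (word-initial): rule 1 targets it, but not between two vowels → unchanged [f].
Rule 1 applies to /f/ (between /o/ and /o/: between two vowels) → [v].
/ʃ/ — between /o/ and /a/, between two vowels — surfaces as [ʒ] (rule 1).
/t/ — between /a/ and /ʃ/, immediately before a consonant — surfaces as [ʔ] (rule 2).
/ʃ/ (between /t/ and /a/) is in the target of rule 1 but the environment (between two vowels) is not met → [ʃ].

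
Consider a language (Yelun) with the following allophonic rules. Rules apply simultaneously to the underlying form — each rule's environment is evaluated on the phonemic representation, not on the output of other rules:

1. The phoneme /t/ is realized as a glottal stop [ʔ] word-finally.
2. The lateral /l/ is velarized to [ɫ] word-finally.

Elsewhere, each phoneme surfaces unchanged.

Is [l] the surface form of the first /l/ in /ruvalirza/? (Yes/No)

Yes

/l/ (between /a/ and /i/): rule 2 targets it, but not word-finally → unchanged [l].
The actual realization is [l], which matches [l].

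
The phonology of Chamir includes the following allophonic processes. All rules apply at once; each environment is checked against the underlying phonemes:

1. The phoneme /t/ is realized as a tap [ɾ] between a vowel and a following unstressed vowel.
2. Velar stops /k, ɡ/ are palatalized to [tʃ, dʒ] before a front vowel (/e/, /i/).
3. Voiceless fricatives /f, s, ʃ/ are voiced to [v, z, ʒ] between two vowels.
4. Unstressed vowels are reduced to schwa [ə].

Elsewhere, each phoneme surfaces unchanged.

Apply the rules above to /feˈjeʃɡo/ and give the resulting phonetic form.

/f/ (word-initial) is in the target of rule 3 but the environment (between two vowels) is not met → [f].
/e/ — between /f/ and /j/, in an unstressed syllable — surfaces as [ə] (rule 4).
/j/ stays [j].
/e/ — between /j/ and /ʃ/; rule 4 does not apply here → [e].
/ʃ/ — between /e/ and /ɡ/; rule 3 does not apply here → [ʃ].
/ɡ/ (between /ʃ/ and /o/): rule 2 targets it, but not before a front vowel → unchanged [ɡ].
/o/ meets the environment for rule 4 (in an unstressed syllable) → [ə].

[fəˈjeʃɡə]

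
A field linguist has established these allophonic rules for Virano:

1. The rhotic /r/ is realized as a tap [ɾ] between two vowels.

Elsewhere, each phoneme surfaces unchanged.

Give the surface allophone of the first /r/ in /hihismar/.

/r/ (word-final) fails the environment for rule 1, so it stays [r].

[r]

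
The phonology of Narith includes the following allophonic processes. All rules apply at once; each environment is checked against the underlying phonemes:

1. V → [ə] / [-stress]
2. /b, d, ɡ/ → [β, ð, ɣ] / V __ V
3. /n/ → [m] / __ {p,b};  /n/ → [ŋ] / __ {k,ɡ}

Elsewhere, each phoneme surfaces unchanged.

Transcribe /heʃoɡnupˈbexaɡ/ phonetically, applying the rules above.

[həʃəɡnəpˈbexəɡ]

Rule 1 applies to /e/ (between /h/ and /ʃ/: in an unstressed syllable) → [ə].
/o/ meets the environment for rule 1 (in an unstressed syllable) → [ə].
/ɡ/ (between /o/ and /n/) is in the target of rule 2 but the environment (between two vowels) is not met → [ɡ].
/n/ (between /ɡ/ and /u/): rule 3 targets it, but not before a labial or velar stop → unchanged [n].
Rule 1 applies to /u/ (between /n/ and /p/: in an unstressed syllable) → [ə].
/b/ (between /p/ and /e/): rule 2 targets it, but not between two vowels → unchanged [b].
/e/ — between /b/ and /x/; rule 1 does not apply here → [e].
/a/ (between /x/ and /ɡ/): in an unstressed syllable, so rule 1 applies → [ə].
/ɡ/ — word-final; rule 2 does not apply here → [ɡ].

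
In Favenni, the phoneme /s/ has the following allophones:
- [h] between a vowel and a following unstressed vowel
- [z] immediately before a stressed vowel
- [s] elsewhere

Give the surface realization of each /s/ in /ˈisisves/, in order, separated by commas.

[h], [s], [s]

Occurrence 1 (position 2): between a vowel and a following unstressed vowel → [h].
Occurrence 2 (position 4): no conditioning environment matches → elsewhere allophone [s].
Occurrence 3 (position 7): no conditioning environment matches → elsewhere allophone [s].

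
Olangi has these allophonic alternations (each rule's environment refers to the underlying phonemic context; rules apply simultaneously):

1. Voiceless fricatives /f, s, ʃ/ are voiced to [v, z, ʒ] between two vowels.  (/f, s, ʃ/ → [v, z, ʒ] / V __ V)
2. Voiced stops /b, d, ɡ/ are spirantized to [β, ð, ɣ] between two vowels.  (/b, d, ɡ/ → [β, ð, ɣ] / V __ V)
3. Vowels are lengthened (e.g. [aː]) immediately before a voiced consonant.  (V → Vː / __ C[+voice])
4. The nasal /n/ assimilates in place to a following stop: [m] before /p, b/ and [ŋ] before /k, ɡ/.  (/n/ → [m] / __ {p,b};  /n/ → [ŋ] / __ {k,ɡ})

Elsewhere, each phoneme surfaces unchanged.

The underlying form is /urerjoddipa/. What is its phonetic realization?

/u/ (word-initial) occurs before a voiced consonant → [uː] by rule 3.
/r/ stays [r].
/e/ (between /r/ and /r/) occurs before a voiced consonant → [eː] by rule 3.
/r/ — not in any rule's target class → [r].
/j/ (between /r/ and /o/): no rule targets it → [j].
/o/ — between /j/ and /d/, before a voiced consonant — surfaces as [oː] (rule 3).
/d/ (between /o/ and /d/): rule 2 targets it, but not between two vowels → unchanged [d].
/d/ — between /d/ and /i/; rule 2 does not apply here → [d].
/i/ (between /d/ and /p/) is in the target of rule 3 but the environment (before a voiced consonant) is not met → [i].
/p/ stays [p].
/a/ (word-final) fails the environment for rule 3, so it stays [a].

[uːreːrjoːddipa]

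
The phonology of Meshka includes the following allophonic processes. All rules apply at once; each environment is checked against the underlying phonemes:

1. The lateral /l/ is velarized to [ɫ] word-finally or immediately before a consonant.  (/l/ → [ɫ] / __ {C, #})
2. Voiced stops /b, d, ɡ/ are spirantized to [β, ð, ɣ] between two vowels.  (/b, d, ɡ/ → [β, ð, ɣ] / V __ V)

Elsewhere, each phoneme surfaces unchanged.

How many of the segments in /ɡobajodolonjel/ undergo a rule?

3

Segments that undergo a rule: /b/ → [β] (rule 2); /d/ → [ð] (rule 2); /l/ → [ɫ] (rule 1).
All other segments surface unchanged.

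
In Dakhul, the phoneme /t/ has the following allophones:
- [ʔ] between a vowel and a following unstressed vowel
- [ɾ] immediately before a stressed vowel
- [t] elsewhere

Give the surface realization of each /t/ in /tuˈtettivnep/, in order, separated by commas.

Occurrence 1 (position 1): no conditioning environment matches → elsewhere allophone [t].
Occurrence 2 (position 3): immediately before a stressed vowel → [ɾ].
Occurrence 3 (position 5): no conditioning environment matches → elsewhere allophone [t].
Occurrence 4 (position 6): no conditioning environment matches → elsewhere allophone [t].

[t], [ɾ], [t], [t]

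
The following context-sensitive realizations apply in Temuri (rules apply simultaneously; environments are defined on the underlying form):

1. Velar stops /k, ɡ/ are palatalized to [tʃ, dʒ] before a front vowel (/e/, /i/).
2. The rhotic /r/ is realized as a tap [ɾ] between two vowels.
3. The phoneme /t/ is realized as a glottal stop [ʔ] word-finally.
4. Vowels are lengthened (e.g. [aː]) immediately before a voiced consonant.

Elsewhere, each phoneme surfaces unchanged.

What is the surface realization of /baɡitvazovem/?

/b/ stays [b].
/a/ (between /b/ and /ɡ/) occurs before a voiced consonant → [aː] by rule 4.
/ɡ/ (between /a/ and /i/) occurs before a front vowel → [dʒ] by rule 1.
/i/ (between /ɡ/ and /t/) is in the target of rule 4 but the environment (before a voiced consonant) is not met → [i].
/t/ (between /i/ and /v/): rule 3 targets it, but not word-finally → unchanged [t].
/v/ — not in any rule's target class → [v].
/a/ — between /v/ and /z/, before a voiced consonant — surfaces as [aː] (rule 4).
/z/ stays [z].
/o/ (between /z/ and /v/): before a voiced consonant, so rule 4 applies → [oː].
/v/ (between /o/ and /e/): no rule targets it → [v].
/e/ (between /v/ and /m/) occurs before a voiced consonant → [eː] by rule 4.
/m/ (word-final) is unaffected → [m].

[baːdʒitvaːzoːveːm]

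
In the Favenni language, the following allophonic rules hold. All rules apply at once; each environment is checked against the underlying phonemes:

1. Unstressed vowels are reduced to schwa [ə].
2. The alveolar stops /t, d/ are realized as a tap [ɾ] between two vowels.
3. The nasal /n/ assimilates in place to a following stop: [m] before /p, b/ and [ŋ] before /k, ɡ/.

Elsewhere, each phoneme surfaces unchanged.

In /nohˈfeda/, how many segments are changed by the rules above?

3

Segments that undergo a rule: /o/ → [ə] (rule 1); /d/ → [ɾ] (rule 2); /a/ → [ə] (rule 1).
All other segments surface unchanged.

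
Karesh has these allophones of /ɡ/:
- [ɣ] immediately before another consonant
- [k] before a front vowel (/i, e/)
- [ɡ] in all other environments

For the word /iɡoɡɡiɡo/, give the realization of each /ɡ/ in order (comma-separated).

Occurrence 1 (position 2): no conditioning environment matches → elsewhere allophone [ɡ].
Occurrence 2 (position 4): immediately before another consonant → [ɣ].
Occurrence 3 (position 5): before a front vowel (/i, e/) → [k].
Occurrence 4 (position 7): no conditioning environment matches → elsewhere allophone [ɡ].

[ɡ], [ɣ], [k], [ɡ]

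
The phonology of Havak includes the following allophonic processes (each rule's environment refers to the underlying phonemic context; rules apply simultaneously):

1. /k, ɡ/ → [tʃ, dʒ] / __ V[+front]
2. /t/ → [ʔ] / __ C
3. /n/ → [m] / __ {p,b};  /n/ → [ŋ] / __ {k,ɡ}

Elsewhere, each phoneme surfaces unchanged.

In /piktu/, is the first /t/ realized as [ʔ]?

No

/t/ — between /k/ and /u/; rule 2 does not apply here → [t].
The actual realization is [t], not [ʔ].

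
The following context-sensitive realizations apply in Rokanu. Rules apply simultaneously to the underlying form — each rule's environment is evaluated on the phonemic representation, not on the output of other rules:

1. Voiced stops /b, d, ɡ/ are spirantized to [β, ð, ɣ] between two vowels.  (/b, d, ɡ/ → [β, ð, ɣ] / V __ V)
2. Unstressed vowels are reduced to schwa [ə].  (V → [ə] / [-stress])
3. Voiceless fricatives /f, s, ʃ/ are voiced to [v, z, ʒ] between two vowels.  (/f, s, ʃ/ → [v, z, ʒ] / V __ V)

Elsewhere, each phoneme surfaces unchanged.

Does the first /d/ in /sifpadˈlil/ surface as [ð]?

No

/d/ — between /a/ and /l/; rule 1 does not apply here → [d].
The actual realization is [d], not [ð].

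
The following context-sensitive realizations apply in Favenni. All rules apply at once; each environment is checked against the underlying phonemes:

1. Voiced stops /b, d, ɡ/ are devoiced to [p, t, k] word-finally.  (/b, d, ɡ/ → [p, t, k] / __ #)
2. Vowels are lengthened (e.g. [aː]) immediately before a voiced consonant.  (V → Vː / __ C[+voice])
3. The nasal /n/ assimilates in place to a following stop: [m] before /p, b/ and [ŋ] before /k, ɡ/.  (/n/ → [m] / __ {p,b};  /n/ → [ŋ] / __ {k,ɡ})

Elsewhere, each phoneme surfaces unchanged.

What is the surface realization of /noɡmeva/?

[noːɡmeːva]

/n/ (word-initial): rule 3 targets it, but not before a labial or velar stop → unchanged [n].
/o/ — between /n/ and /ɡ/, before a voiced consonant — surfaces as [oː] (rule 2).
/ɡ/ (between /o/ and /m/): rule 1 targets it, but not word-finally → unchanged [ɡ].
/e/ — between /m/ and /v/, before a voiced consonant — surfaces as [eː] (rule 2).
/a/ (word-final) is in the target of rule 2 but the environment (before a voiced consonant) is not met → [a].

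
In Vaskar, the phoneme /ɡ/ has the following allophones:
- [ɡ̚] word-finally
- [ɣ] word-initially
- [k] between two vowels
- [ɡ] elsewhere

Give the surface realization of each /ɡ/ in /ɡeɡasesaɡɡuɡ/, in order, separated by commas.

[ɣ], [k], [ɡ], [ɡ], [ɡ̚]

Occurrence 1 (position 1): word-initially → [ɣ].
Occurrence 2 (position 3): between two vowels → [k].
Occurrence 3 (position 9): no conditioning environment matches → elsewhere allophone [ɡ].
Occurrence 4 (position 10): no conditioning environment matches → elsewhere allophone [ɡ].
Occurrence 5 (position 12): word-finally → [ɡ̚].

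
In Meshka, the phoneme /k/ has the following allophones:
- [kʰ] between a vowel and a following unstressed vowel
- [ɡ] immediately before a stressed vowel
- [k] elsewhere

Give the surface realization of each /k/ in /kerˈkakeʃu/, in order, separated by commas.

[k], [ɡ], [kʰ]

Occurrence 1 (position 1): no conditioning environment matches → elsewhere allophone [k].
Occurrence 2 (position 4): immediately before a stressed vowel → [ɡ].
Occurrence 3 (position 6): between a vowel and a following unstressed vowel → [kʰ].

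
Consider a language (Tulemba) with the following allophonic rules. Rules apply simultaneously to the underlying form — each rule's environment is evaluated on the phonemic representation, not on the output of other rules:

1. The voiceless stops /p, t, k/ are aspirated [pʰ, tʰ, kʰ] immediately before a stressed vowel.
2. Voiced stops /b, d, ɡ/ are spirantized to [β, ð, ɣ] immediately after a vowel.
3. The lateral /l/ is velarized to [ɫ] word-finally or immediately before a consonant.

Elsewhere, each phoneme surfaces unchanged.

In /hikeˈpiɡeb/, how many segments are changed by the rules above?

3

Segments that undergo a rule: /p/ → [pʰ] (rule 1); /ɡ/ → [ɣ] (rule 2); /b/ → [β] (rule 2).
All other segments surface unchanged.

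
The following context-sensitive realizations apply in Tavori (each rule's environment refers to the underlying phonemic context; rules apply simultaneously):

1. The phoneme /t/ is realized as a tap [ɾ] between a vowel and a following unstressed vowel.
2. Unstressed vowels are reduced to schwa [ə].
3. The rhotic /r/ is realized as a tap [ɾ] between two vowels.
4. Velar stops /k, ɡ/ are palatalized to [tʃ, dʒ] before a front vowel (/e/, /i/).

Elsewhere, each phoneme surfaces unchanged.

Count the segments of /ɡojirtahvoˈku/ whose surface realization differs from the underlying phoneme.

4

Segments that undergo a rule: /o/ → [ə] (rule 2); /i/ → [ə] (rule 2); /a/ → [ə] (rule 2); /o/ → [ə] (rule 2).
All other segments surface unchanged.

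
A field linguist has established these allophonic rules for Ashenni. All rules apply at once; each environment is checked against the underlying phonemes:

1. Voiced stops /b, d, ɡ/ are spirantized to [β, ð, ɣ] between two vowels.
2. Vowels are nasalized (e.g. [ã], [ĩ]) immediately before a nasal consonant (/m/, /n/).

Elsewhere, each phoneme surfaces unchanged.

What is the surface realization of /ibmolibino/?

[ibmoliβĩno]

/i/ (word-initial): rule 2 targets it, but not before a nasal consonant → unchanged [i].
/b/ (between /i/ and /m/) is in the target of rule 1 but the environment (between two vowels) is not met → [b].
/o/ (between /m/ and /l/) fails the environment for rule 2, so it stays [o].
/i/ (between /l/ and /b/): rule 2 targets it, but not before a nasal consonant → unchanged [i].
/b/ (between /i/ and /i/) occurs between two vowels → [β] by rule 1.
Rule 2 applies to /i/ (between /b/ and /n/: before a nasal consonant) → [ĩ].
/o/ (word-final): rule 2 targets it, but not before a nasal consonant → unchanged [o].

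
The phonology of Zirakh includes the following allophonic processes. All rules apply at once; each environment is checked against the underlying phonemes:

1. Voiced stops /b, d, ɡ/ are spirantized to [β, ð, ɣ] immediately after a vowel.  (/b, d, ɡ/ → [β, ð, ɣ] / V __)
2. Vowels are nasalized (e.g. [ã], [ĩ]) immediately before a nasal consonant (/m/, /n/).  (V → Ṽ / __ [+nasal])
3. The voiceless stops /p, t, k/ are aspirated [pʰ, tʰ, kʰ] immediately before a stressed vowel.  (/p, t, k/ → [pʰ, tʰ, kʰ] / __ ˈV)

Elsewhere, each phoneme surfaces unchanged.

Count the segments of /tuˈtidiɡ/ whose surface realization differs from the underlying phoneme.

3

Segments that undergo a rule: /t/ → [tʰ] (rule 3); /d/ → [ð] (rule 1); /ɡ/ → [ɣ] (rule 1).
All other segments surface unchanged.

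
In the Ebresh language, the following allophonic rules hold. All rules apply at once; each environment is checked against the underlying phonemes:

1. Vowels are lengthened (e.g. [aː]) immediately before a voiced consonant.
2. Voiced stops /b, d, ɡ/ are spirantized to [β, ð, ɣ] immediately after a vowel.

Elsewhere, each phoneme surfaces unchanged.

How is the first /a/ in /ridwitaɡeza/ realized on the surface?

[aː]

/a/ (between /t/ and /ɡ/) occurs before a voiced consonant → [aː] by rule 1.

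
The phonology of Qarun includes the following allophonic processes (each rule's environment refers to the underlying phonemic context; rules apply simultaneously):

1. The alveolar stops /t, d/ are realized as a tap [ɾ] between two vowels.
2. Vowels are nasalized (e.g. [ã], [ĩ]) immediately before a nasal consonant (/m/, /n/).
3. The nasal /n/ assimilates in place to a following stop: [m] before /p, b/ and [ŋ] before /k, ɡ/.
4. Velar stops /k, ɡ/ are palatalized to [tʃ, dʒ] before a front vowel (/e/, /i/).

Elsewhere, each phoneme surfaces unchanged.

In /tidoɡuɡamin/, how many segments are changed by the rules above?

3

Segments that undergo a rule: /d/ → [ɾ] (rule 1); /a/ → [ã] (rule 2); /i/ → [ĩ] (rule 2).
All other segments surface unchanged.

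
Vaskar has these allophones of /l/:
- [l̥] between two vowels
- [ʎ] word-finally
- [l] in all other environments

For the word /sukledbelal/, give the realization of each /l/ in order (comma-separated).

Occurrence 1 (position 4): no conditioning environment matches → elsewhere allophone [l].
Occurrence 2 (position 9): between two vowels → [l̥].
Occurrence 3 (position 11): word-finally → [ʎ].

[l], [l̥], [ʎ]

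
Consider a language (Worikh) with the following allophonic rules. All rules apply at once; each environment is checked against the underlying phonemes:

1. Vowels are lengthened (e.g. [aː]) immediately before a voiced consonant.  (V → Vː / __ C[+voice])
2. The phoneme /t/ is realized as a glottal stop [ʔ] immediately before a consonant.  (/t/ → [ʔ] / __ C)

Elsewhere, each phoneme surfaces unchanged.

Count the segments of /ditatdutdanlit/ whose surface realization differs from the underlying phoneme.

3

Segments that undergo a rule: /t/ → [ʔ] (rule 2); /t/ → [ʔ] (rule 2); /a/ → [aː] (rule 1).
All other segments surface unchanged.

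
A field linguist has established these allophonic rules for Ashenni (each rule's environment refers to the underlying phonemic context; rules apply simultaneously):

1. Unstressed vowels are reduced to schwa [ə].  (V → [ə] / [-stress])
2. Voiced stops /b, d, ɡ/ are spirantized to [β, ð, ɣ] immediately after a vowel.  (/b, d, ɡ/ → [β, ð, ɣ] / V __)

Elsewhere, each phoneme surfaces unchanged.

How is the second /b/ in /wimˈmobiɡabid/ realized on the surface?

[β]

Rule 2 applies to /b/ (between /a/ and /i/: immediately after a vowel) → [β].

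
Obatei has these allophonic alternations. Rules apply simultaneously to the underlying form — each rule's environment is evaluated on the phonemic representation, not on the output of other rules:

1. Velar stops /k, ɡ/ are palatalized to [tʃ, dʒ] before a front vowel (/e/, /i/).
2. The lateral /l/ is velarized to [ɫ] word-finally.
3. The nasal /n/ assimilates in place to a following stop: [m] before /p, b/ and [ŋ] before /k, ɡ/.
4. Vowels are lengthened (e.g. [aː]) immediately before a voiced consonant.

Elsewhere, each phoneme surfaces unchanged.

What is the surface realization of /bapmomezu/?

[bapmoːmeːzu]

/a/ (between /b/ and /p/) is in the target of rule 4 but the environment (before a voiced consonant) is not met → [a].
/o/ (between /m/ and /m/) occurs before a voiced consonant → [oː] by rule 4.
/e/ (between /m/ and /z/) occurs before a voiced consonant → [eː] by rule 4.
/u/ (word-final) is in the target of rule 4 but the environment (before a voiced consonant) is not met → [u].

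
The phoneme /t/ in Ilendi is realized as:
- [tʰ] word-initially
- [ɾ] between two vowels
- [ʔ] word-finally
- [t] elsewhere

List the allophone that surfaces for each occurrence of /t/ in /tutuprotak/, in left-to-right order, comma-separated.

[tʰ], [ɾ], [ɾ]

Occurrence 1 (position 1): word-initially → [tʰ].
Occurrence 2 (position 3): between two vowels → [ɾ].
Occurrence 3 (position 8): between two vowels → [ɾ].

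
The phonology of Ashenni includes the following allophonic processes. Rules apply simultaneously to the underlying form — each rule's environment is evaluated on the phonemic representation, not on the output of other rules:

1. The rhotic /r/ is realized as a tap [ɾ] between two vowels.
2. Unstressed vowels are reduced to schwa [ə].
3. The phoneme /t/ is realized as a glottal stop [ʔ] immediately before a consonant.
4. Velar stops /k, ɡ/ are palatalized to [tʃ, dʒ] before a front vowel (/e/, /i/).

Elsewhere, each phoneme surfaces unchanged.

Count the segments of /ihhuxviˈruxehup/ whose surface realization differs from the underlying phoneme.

6

Segments that undergo a rule: /i/ → [ə] (rule 2); /u/ → [ə] (rule 2); /i/ → [ə] (rule 2); /r/ → [ɾ] (rule 1); /e/ → [ə] (rule 2); /u/ → [ə] (rule 2).
All other segments surface unchanged.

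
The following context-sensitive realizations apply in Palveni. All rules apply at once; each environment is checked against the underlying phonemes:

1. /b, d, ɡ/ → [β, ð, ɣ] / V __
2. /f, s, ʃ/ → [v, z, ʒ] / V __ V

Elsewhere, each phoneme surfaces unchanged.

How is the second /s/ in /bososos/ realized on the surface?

/s/ (between /o/ and /o/) occurs between two vowels → [z] by rule 2.

[z]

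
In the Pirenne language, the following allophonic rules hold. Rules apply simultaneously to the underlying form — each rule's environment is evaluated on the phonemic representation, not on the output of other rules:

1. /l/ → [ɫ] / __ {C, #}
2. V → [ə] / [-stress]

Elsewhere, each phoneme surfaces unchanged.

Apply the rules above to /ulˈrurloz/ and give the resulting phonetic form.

/u/ — word-initial, in an unstressed syllable — surfaces as [ə] (rule 2).
/l/ (between /u/ and /r/) occurs word-finally or immediately before a consonant → [ɫ] by rule 1.
/u/ (between /r/ and /r/) fails the environment for rule 2, so it stays [u].
/l/ (between /r/ and /o/) fails the environment for rule 1, so it stays [l].
/o/ (between /l/ and /z/): in an unstressed syllable, so rule 2 applies → [ə].

[əɫˈrurləz]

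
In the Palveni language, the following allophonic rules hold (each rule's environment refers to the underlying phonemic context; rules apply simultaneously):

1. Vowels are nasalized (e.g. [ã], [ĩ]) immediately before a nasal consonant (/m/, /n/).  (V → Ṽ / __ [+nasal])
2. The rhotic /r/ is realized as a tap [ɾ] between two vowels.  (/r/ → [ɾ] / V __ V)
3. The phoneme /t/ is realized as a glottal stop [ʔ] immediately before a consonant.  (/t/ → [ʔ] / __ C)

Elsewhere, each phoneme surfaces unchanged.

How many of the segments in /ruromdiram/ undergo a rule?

Segments that undergo a rule: /r/ → [ɾ] (rule 2); /o/ → [õ] (rule 1); /r/ → [ɾ] (rule 2); /a/ → [ã] (rule 1).
All other segments surface unchanged.

4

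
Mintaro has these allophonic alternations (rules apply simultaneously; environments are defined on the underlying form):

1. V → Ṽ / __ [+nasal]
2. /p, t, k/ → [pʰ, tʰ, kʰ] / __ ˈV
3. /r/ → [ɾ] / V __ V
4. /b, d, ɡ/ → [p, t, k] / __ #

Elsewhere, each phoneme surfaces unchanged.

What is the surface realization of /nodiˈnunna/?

/o/ — between /n/ and /d/; rule 1 does not apply here → [o].
/d/ (between /o/ and /i/) fails the environment for rule 4, so it stays [d].
/i/ — between /d/ and /n/, before a nasal consonant — surfaces as [ĩ] (rule 1).
/u/ (between /n/ and /n/) occurs before a nasal consonant → [ũ] by rule 1.
/a/ — word-final; rule 1 does not apply here → [a].

[nodĩˈnũnna]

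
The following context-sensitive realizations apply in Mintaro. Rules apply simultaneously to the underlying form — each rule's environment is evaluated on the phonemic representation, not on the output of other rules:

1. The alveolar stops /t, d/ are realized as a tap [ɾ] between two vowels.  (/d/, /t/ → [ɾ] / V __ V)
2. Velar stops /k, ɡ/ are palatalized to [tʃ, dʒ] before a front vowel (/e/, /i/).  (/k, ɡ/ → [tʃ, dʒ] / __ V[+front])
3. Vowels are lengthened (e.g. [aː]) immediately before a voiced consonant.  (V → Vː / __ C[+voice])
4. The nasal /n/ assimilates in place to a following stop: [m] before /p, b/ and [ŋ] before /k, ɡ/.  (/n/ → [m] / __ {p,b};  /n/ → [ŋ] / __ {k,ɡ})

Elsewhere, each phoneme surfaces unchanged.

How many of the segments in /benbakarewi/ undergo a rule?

Segments that undergo a rule: /e/ → [eː] (rule 3); /n/ → [m] (rule 4); /a/ → [aː] (rule 3); /e/ → [eː] (rule 3).
All other segments surface unchanged.

4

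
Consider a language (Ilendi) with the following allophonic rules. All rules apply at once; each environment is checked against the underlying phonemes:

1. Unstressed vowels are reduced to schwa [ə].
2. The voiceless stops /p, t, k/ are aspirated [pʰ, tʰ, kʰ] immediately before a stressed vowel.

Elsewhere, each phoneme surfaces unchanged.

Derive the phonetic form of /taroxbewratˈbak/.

/t/ (word-initial) fails the environment for rule 2, so it stays [t].
Rule 1 applies to /a/ (between /t/ and /r/: in an unstressed syllable) → [ə].
/r/ — not in any rule's target class → [r].
Rule 1 applies to /o/ (between /r/ and /x/: in an unstressed syllable) → [ə].
/x/ (between /o/ and /b/): no rule targets it → [x].
/b/ (between /x/ and /e/): no rule targets it → [b].
Rule 1 applies to /e/ (between /b/ and /w/: in an unstressed syllable) → [ə].
/w/ (between /e/ and /r/): no rule targets it → [w].
/r/ stays [r].
Rule 1 applies to /a/ (between /r/ and /t/: in an unstressed syllable) → [ə].
/t/ — between /a/ and /b/; rule 2 does not apply here → [t].
/b/ stays [b].
/a/ (between /b/ and /k/) is in the target of rule 1 but the environment (in an unstressed syllable) is not met → [a].
/k/ (word-final): rule 2 targets it, but not immediately before a stressed vowel → unchanged [k].

[tərəxbəwrətˈbak]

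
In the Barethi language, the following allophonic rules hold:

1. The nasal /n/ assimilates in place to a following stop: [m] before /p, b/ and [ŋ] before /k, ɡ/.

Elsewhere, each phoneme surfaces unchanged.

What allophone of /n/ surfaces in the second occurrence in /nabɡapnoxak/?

[n]

/n/ — between /p/ and /o/; rule 1 does not apply here → [n].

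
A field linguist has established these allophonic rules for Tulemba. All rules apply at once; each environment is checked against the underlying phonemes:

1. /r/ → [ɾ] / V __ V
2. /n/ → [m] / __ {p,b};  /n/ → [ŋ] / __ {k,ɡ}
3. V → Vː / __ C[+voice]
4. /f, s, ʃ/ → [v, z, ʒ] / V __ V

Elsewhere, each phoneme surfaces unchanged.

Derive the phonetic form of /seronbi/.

/s/ — word-initial; rule 4 does not apply here → [s].
Rule 3 applies to /e/ (between /s/ and /r/: before a voiced consonant) → [eː].
/r/ — between /e/ and /o/, between two vowels — surfaces as [ɾ] (rule 1).
/o/ (between /r/ and /n/) occurs before a voiced consonant → [oː] by rule 3.
/n/ — between /o/ and /b/, before a labial or velar stop — surfaces as [m] (rule 2).
/b/ (between /n/ and /i/) is unaffected → [b].
/i/ (word-final) fails the environment for rule 3, so it stays [i].

[seːɾoːmbi]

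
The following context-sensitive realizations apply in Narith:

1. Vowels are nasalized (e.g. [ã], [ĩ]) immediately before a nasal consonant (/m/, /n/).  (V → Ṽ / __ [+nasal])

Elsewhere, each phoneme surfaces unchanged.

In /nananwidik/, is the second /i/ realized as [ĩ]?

/i/ — between /d/ and /k/; rule 1 does not apply here → [i].
The actual realization is [i], not [ĩ].

No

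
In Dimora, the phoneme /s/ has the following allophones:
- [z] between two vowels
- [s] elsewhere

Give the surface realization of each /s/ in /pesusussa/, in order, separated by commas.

Occurrence 1 (position 3): between two vowels → [z].
Occurrence 2 (position 5): between two vowels → [z].
Occurrence 3 (position 7): no conditioning environment matches → elsewhere allophone [s].
Occurrence 4 (position 8): no conditioning environment matches → elsewhere allophone [s].

[z], [z], [s], [s]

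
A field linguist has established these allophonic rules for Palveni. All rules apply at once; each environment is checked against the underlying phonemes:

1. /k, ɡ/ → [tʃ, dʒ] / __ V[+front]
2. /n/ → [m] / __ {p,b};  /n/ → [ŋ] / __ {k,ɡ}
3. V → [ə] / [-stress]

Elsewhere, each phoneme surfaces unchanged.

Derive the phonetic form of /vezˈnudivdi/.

[vəzˈnudəvdə]

/v/ (word-initial) is unaffected → [v].
/e/ — between /v/ and /z/, in an unstressed syllable — surfaces as [ə] (rule 3).
/z/ (between /e/ and /n/) is unaffected → [z].
/n/ — between /z/ and /u/; rule 2 does not apply here → [n].
/u/ (between /n/ and /d/) is in the target of rule 3 but the environment (in an unstressed syllable) is not met → [u].
/d/ — not in any rule's target class → [d].
/i/ (between /d/ and /v/) occurs in an unstressed syllable → [ə] by rule 3.
/v/ (between /i/ and /d/): no rule targets it → [v].
/d/ (between /v/ and /i/): no rule targets it → [d].
/i/ (word-final): in an unstressed syllable, so rule 3 applies → [ə].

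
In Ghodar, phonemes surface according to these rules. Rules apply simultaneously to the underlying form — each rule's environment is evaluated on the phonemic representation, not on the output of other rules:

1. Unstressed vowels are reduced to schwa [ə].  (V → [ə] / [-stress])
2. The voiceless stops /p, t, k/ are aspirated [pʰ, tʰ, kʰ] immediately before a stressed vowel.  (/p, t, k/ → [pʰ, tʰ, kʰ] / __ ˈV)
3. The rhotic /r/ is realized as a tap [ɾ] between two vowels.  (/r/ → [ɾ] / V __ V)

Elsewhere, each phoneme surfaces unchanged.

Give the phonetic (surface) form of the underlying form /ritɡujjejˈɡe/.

[rətɡəjjəjˈɡe]

/r/ — word-initial; rule 3 does not apply here → [r].
/i/ (between /r/ and /t/): in an unstressed syllable, so rule 1 applies → [ə].
/t/ — between /i/ and /ɡ/; rule 2 does not apply here → [t].
/u/ — between /ɡ/ and /j/, in an unstressed syllable — surfaces as [ə] (rule 1).
/e/ (between /j/ and /j/): in an unstressed syllable, so rule 1 applies → [ə].
/e/ (word-final): rule 1 targets it, but not in an unstressed syllable → unchanged [e].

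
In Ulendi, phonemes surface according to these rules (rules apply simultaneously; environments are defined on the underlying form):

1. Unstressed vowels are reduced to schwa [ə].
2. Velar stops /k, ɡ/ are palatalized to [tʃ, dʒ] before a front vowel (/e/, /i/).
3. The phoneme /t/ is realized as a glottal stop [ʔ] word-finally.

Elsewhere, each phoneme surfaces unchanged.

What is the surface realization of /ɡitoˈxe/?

Rule 2 applies to /ɡ/ (word-initial: before a front vowel) → [dʒ].
/i/ (between /ɡ/ and /t/): in an unstressed syllable, so rule 1 applies → [ə].
/t/ (between /i/ and /o/) fails the environment for rule 3, so it stays [t].
/o/ meets the environment for rule 1 (in an unstressed syllable) → [ə].
/x/ stays [x].
/e/ — word-final; rule 1 does not apply here → [e].

[dʒətəˈxe]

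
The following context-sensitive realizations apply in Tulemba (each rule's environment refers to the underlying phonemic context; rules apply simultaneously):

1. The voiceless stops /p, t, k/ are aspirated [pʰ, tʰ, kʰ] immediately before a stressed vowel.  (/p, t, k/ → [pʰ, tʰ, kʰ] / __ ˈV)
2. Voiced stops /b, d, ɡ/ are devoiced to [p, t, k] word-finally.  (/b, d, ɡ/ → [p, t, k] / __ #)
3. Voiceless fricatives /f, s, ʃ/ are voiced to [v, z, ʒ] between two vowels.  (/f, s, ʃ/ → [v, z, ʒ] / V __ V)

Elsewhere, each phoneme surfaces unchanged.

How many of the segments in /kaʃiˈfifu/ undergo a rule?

3

Segments that undergo a rule: /ʃ/ → [ʒ] (rule 3); /f/ → [v] (rule 3); /f/ → [v] (rule 3).
All other segments surface unchanged.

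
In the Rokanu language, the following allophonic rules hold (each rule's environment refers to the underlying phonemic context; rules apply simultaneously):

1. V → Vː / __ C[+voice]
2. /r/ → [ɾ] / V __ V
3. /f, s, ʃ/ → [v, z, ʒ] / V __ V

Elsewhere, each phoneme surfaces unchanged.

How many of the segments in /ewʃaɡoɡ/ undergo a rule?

Segments that undergo a rule: /e/ → [eː] (rule 1); /a/ → [aː] (rule 1); /o/ → [oː] (rule 1).
All other segments surface unchanged.

3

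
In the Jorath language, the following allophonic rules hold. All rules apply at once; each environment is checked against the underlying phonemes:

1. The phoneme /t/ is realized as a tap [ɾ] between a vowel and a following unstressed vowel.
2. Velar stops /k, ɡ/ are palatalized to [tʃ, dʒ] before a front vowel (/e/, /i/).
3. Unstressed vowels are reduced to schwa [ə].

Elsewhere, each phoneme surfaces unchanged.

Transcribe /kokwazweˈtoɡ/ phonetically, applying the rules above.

/k/ (word-initial): rule 2 targets it, but not before a front vowel → unchanged [k].
/o/ (between /k/ and /k/): in an unstressed syllable, so rule 3 applies → [ə].
/k/ (between /o/ and /w/): rule 2 targets it, but not before a front vowel → unchanged [k].
/w/ (between /k/ and /a/): no rule targets it → [w].
/a/ — between /w/ and /z/, in an unstressed syllable — surfaces as [ə] (rule 3).
/z/ (between /a/ and /w/) is unaffected → [z].
/w/ — not in any rule's target class → [w].
/e/ (between /w/ and /t/): in an unstressed syllable, so rule 3 applies → [ə].
/t/ (between /e/ and /o/): rule 1 targets it, but not between a vowel and a following unstressed vowel → unchanged [t].
/o/ — between /t/ and /ɡ/; rule 3 does not apply here → [o].
/ɡ/ — word-final; rule 2 does not apply here → [ɡ].

[kəkwəzwəˈtoɡ]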